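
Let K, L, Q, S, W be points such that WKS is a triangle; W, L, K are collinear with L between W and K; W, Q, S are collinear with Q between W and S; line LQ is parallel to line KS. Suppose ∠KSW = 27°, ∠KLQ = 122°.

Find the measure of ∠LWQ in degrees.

1. ∠LQW = 27°  [LQ∥KS, corresponding at Q]
2. ∠QLW = 58°  [linear pair at L on WK]
3. ∠LWQ = 95°  [△WLQ]

∠LWQ = 95°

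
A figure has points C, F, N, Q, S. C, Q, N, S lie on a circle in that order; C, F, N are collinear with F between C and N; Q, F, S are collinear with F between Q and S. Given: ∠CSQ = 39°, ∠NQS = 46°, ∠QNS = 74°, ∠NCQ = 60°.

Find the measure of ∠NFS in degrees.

1. ∠NCS = 46°  [same arc NS]
2. ∠CFS = 95°  [△CFS]
3. ∠NFS = 85°  [linear pair at F on CN]

∠NFS = 85°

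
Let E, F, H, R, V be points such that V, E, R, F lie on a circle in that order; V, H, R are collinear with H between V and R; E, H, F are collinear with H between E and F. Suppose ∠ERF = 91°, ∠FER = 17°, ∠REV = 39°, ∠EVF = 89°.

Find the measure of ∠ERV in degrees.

1. ∠EFR = 72°  [△ERF]
2. ∠EVR = 72°  [same arc ER]
3. ∠ERV = 69°  [△VER]

∠ERV = 69°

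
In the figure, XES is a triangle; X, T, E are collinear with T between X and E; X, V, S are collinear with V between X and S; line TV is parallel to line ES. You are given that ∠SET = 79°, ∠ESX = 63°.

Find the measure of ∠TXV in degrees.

∠TXV = 38°

1. ∠SEX = 79°  [T on ray EX]
2. ∠EXS = 38°  [△XES]
3. ∠TXV = 38°  [T on XE, V on XS]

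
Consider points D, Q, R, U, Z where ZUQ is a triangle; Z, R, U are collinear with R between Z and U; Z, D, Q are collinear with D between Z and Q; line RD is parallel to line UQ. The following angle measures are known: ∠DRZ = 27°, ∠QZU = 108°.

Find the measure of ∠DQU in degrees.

1. ∠QUZ = 27°  [RD∥UQ, corresponding at R]
2. ∠UQZ = 45°  [△ZUQ]
3. ∠DQU = 45°  [D on ray QZ]

∠DQU = 45°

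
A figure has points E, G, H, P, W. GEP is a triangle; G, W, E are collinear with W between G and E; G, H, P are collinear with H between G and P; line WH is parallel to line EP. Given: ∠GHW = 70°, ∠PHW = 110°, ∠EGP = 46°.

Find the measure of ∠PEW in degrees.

∠PEW = 64°

1. ∠EPG = 70°  [WH∥EP, corresponding at H]
2. ∠GEP = 64°  [△GEP]
3. ∠PEW = 64°  [W on ray EG]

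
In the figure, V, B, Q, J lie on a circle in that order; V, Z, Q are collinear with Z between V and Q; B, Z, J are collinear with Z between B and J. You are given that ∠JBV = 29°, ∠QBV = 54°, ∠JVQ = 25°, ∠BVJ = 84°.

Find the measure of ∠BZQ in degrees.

∠BZQ = 88°

1. ∠BJV = 67°  [△VBJ]
2. ∠JBQ = 25°  [same arc QJ]
3. ∠BQV = 67°  [same arc VB]
4. ∠BZQ = 88°  [△BZQ]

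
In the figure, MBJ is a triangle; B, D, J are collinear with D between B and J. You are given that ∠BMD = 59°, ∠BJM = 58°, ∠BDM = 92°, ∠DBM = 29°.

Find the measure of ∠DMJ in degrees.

∠DMJ = 34°

1. ∠DJM = 58°  [D on ray JB]
2. ∠JDM = 88°  [linear pair at D on BJ]
3. ∠DMJ = 34°  [△MDJ]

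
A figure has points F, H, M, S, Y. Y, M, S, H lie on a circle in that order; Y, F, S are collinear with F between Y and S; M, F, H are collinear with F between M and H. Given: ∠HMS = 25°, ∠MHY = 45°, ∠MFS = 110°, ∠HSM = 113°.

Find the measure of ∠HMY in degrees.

1. ∠MHS = 42°  [△MSH]
2. ∠MFY = 70°  [linear pair at F on YS]
3. ∠MYS = 42°  [same arc MS]
4. ∠HMY = 68°  [△YFM]

∠HMY = 68°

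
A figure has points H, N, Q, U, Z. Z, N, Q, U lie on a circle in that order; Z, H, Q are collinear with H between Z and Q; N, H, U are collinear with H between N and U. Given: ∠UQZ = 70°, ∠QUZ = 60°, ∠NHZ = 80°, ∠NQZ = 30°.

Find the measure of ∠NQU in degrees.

∠NQU = 100°

1. ∠QHU = 80°  [vertical angles at H]
2. ∠NHQ = 100°  [linear pair at H on ZQ]
3. ∠QNU = 50°  [△NHQ]
4. ∠NUQ = 30°  [△QHU]
5. ∠NQU = 100°  [△NQU]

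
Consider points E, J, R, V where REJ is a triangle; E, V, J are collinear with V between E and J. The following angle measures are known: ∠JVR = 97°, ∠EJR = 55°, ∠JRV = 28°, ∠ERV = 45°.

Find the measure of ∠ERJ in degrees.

∠ERJ = 73°

1. ∠EVR = 83°  [linear pair at V on EJ]
2. ∠REV = 52°  [△REV]
3. ∠JER = 52°  [V on ray EJ]
4. ∠ERJ = 73°  [△REJ]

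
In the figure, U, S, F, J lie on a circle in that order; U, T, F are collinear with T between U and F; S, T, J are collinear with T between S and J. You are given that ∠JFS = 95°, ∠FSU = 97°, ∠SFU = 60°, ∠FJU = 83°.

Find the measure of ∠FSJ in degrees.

1. ∠FUS = 23°  [△USF]
2. ∠FJS = 23°  [same arc SF]
3. ∠FSJ = 62°  [△SFJ]

∠FSJ = 62°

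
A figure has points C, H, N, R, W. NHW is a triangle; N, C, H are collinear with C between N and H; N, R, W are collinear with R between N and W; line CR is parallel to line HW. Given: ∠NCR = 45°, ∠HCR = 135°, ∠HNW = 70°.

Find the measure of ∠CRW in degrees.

1. ∠NHW = 45°  [CR∥HW, corresponding at C]
2. ∠HWN = 65°  [△NHW]
3. ∠CRN = 65°  [CR∥HW, corresponding at R]
4. ∠CRW = 115°  [linear pair at R on NW]

∠CRW = 115°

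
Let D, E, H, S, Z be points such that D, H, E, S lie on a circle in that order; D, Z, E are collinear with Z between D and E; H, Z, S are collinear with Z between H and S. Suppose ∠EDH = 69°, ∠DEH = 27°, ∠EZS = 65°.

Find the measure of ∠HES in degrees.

∠HES = 73°

1. ∠ESH = 69°  [same arc HE]
2. ∠DSH = 27°  [same arc DH]
3. ∠DZS = 115°  [linear pair at Z on DE]
4. ∠EDS = 38°  [△DZS]
5. ∠EHS = 38°  [same arc ES]
6. ∠HES = 73°  [△HES]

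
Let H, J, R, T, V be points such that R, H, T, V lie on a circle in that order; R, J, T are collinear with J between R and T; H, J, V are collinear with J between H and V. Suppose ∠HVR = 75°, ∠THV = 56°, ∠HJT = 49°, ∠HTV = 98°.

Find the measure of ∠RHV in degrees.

1. ∠HVT = 26°  [△HTV]
2. ∠HJR = 131°  [linear pair at J on RT]
3. ∠HRT = 26°  [same arc HT]
4. ∠RHV = 23°  [△RJH]

∠RHV = 23°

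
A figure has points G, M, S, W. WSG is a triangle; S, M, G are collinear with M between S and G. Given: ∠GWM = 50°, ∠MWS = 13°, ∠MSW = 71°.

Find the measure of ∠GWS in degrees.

∠GWS = 63°

1. ∠SMW = 96°  [△WSM]
2. ∠GSW = 71°  [M on ray SG]
3. ∠GMW = 84°  [linear pair at M on SG]
4. ∠MGW = 46°  [△WMG]
5. ∠SGW = 46°  [M on ray GS]
6. ∠GWS = 63°  [△WSG]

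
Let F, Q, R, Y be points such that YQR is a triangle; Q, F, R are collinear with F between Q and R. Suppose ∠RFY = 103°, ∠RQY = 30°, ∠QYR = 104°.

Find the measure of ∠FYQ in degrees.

∠FYQ = 73°

1. ∠QFY = 77°  [linear pair at F on QR]
2. ∠FQY = 30°  [F on ray QR]
3. ∠FYQ = 73°  [△YQF]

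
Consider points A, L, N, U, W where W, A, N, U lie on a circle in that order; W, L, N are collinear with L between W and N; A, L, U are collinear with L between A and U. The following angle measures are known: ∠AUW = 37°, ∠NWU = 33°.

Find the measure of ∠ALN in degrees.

1. ∠ANW = 37°  [same arc WA]
2. ∠NAU = 33°  [same arc NU]
3. ∠ALN = 110°  [△ALN]

∠ALN = 110°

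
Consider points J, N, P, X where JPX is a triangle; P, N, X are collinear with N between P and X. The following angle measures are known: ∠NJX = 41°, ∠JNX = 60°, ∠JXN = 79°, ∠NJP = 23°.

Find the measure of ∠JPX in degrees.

∠JPX = 37°

1. ∠JNP = 120°  [linear pair at N on PX]
2. ∠JPN = 37°  [△JPN]
3. ∠JPX = 37°  [N on ray PX]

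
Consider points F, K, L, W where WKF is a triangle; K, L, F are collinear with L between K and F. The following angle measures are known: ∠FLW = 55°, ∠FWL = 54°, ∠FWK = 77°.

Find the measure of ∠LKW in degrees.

1. ∠LFW = 71°  [△WLF]
2. ∠KFW = 71°  [L on ray FK]
3. ∠FKW = 32°  [△WKF]
4. ∠LKW = 32°  [L on ray KF]

∠LKW = 32°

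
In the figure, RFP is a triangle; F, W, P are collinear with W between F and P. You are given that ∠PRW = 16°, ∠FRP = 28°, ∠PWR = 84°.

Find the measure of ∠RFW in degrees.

∠RFW = 72°

1. ∠RPW = 80°  [△RWP]
2. ∠FPR = 80°  [W on ray PF]
3. ∠PFR = 72°  [△RFP]
4. ∠RFW = 72°  [W on ray FP]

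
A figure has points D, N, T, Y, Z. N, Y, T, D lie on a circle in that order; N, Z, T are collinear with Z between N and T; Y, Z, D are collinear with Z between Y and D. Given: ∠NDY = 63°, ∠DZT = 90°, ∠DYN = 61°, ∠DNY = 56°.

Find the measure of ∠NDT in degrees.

∠NDT = 92°

1. ∠DZN = 90°  [linear pair at Z on NT]
2. ∠DTN = 61°  [same arc ND]
3. ∠DNT = 27°  [△NZD]
4. ∠NDT = 92°  [△NTD]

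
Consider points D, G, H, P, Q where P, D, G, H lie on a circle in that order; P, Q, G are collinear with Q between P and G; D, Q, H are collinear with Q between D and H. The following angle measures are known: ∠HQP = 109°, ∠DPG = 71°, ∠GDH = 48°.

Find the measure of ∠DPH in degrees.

1. ∠DHG = 71°  [same arc DG]
2. ∠DGH = 61°  [△DGH]
3. ∠DPH = 119°  [cyclic PDGH, opposite ∠P+∠G]

∠DPH = 119°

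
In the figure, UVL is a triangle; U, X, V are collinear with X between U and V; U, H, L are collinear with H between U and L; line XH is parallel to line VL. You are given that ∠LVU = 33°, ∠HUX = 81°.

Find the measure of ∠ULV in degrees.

1. ∠HXU = 33°  [XH∥VL, corresponding at X]
2. ∠UHX = 66°  [△UXH]
3. ∠ULV = 66°  [XH∥VL, corresponding at H]

∠ULV = 66°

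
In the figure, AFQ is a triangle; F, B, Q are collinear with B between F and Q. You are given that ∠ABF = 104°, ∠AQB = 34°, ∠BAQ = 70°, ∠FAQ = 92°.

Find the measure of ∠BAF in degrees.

1. ∠AQF = 34°  [B on ray QF]
2. ∠AFQ = 54°  [△AFQ]
3. ∠AFB = 54°  [B on ray FQ]
4. ∠BAF = 22°  [△AFB]

∠BAF = 22°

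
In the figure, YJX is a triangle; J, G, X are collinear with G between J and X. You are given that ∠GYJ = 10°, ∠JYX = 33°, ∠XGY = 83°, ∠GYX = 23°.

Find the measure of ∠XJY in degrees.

∠XJY = 73°

1. ∠GXY = 74°  [△YGX]
2. ∠JXY = 74°  [G on ray XJ]
3. ∠XJY = 73°  [△YJX]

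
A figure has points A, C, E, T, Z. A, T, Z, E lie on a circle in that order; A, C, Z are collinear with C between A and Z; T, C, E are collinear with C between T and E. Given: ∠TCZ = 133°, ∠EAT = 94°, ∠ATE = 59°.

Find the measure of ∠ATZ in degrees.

1. ∠ACT = 47°  [linear pair at C on AZ]
2. ∠AET = 27°  [△ATE]
3. ∠TAZ = 74°  [△ACT]
4. ∠AZT = 27°  [same arc AT]
5. ∠ATZ = 79°  [△ATZ]

∠ATZ = 79°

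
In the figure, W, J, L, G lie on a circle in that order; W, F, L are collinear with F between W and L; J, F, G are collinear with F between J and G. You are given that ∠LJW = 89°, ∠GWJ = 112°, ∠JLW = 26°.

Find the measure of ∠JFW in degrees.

∠JFW = 73°

1. ∠JWL = 65°  [△WJL]
2. ∠JGW = 26°  [same arc WJ]
3. ∠GJW = 42°  [△WJG]
4. ∠JFW = 73°  [△WFJ]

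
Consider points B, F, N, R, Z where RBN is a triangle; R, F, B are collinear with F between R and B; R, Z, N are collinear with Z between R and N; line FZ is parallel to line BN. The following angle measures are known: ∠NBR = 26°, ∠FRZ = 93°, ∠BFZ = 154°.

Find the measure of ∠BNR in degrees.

∠BNR = 61°

1. ∠RFZ = 26°  [FZ∥BN, corresponding at F]
2. ∠FZR = 61°  [△RFZ]
3. ∠BNR = 61°  [FZ∥BN, corresponding at Z]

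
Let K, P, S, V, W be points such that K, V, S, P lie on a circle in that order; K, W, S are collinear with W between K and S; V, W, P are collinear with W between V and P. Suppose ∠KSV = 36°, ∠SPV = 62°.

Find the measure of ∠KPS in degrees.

1. ∠SKV = 62°  [same arc VS]
2. ∠KVS = 82°  [△KVS]
3. ∠KPS = 98°  [cyclic KVSP, opposite ∠V+∠P]

∠KPS = 98°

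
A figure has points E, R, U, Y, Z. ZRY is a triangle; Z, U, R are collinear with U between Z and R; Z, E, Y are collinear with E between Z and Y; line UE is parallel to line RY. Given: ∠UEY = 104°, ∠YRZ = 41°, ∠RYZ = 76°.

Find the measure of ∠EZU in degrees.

1. ∠UEZ = 76°  [linear pair at E on ZY]
2. ∠EUZ = 41°  [UE∥RY, corresponding at U]
3. ∠EZU = 63°  [△ZUE]

∠EZU = 63°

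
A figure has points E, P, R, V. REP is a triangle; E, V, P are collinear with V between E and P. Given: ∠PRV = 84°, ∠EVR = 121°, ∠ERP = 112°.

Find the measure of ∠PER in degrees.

1. ∠PVR = 59°  [linear pair at V on EP]
2. ∠RPV = 37°  [△RVP]
3. ∠EPR = 37°  [V on ray PE]
4. ∠PER = 31°  [△REP]

∠PER = 31°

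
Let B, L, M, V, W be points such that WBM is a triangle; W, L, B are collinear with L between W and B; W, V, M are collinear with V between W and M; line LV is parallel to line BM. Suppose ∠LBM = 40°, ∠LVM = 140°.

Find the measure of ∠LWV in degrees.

1. ∠MBW = 40°  [L on ray BW]
2. ∠LVW = 40°  [linear pair at V on WM]
3. ∠VLW = 40°  [LV∥BM, corresponding at L]
4. ∠LWV = 100°  [△WLV]

∠LWV = 100°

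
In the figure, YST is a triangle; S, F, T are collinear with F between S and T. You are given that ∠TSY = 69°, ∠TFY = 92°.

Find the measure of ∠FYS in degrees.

∠FYS = 23°

1. ∠FSY = 69°  [F on ray ST]
2. ∠SFY = 88°  [linear pair at F on ST]
3. ∠FYS = 23°  [△YSF]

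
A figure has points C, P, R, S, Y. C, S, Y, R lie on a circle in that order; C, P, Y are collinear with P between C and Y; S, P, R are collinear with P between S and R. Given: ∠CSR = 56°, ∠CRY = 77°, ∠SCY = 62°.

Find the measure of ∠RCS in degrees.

1. ∠CYR = 56°  [same arc CR]
2. ∠RCY = 47°  [△CYR]
3. ∠SRY = 62°  [same arc SY]
4. ∠RSY = 47°  [same arc YR]
5. ∠RYS = 71°  [△SYR]
6. ∠RCS = 109°  [cyclic CSYR, opposite ∠C+∠Y]

∠RCS = 109°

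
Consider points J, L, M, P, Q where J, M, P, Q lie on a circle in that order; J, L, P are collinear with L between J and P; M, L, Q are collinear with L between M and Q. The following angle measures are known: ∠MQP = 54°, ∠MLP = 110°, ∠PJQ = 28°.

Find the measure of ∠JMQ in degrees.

∠JMQ = 56°

1. ∠MJP = 54°  [same arc MP]
2. ∠JLM = 70°  [linear pair at L on JP]
3. ∠JMQ = 56°  [△JLM]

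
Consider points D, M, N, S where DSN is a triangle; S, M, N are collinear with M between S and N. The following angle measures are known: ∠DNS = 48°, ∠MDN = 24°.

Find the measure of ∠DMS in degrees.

∠DMS = 72°

1. ∠DNM = 48°  [M on ray NS]
2. ∠DMN = 108°  [△DMN]
3. ∠DMS = 72°  [linear pair at M on SN]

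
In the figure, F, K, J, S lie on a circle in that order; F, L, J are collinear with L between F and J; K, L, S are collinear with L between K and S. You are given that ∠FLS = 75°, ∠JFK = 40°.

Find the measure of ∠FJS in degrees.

∠FJS = 35°

1. ∠JLS = 105°  [linear pair at L on FJ]
2. ∠JSK = 40°  [same arc KJ]
3. ∠FJS = 35°  [△JLS]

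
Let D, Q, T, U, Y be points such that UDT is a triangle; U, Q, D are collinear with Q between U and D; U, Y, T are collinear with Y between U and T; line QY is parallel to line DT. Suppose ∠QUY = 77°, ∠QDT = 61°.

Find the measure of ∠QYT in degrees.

∠QYT = 138°

1. ∠DUT = 77°  [Q on UD, Y on UT]
2. ∠TDU = 61°  [Q on ray DU]
3. ∠DTU = 42°  [△UDT]
4. ∠QYU = 42°  [QY∥DT, corresponding at Y]
5. ∠QYT = 138°  [linear pair at Y on UT]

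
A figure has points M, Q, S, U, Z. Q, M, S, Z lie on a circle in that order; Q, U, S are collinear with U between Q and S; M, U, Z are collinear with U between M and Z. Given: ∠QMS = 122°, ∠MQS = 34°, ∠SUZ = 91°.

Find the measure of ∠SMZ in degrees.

∠SMZ = 67°

1. ∠QZS = 58°  [cyclic QMSZ, opposite ∠M+∠Z]
2. ∠MZS = 34°  [same arc MS]
3. ∠QSZ = 55°  [△SUZ]
4. ∠SQZ = 67°  [△QSZ]
5. ∠SMZ = 67°  [same arc SZ]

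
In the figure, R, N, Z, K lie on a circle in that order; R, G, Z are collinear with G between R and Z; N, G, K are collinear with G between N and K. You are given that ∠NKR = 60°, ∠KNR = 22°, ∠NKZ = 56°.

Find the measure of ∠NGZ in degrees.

∠NGZ = 78°

1. ∠NRZ = 56°  [same arc NZ]
2. ∠NGR = 102°  [△RGN]
3. ∠NGZ = 78°  [linear pair at G on RZ]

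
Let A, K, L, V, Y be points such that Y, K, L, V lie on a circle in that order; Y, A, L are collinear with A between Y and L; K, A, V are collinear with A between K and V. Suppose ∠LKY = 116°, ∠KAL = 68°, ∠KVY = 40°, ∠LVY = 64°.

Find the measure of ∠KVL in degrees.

1. ∠VAY = 68°  [vertical angles at A]
2. ∠LYV = 72°  [△YAV]
3. ∠VLY = 44°  [△YLV]
4. ∠LAV = 112°  [linear pair at A on YL]
5. ∠KVL = 24°  [△LAV]

∠KVL = 24°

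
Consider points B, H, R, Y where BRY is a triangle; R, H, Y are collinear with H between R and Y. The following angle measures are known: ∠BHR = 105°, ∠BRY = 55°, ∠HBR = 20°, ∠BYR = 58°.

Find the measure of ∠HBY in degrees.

∠HBY = 47°

1. ∠BHY = 75°  [linear pair at H on RY]
2. ∠BYH = 58°  [H on ray YR]
3. ∠HBY = 47°  [△BHY]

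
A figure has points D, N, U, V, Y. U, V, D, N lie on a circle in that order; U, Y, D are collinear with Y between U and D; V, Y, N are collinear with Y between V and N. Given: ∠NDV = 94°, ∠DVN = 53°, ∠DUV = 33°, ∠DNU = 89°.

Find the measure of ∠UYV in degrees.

1. ∠DNV = 33°  [△VDN]
2. ∠DUN = 53°  [same arc DN]
3. ∠NDU = 38°  [△UDN]
4. ∠DYN = 109°  [△DYN]
5. ∠UYV = 109°  [vertical angles at Y]

∠UYV = 109°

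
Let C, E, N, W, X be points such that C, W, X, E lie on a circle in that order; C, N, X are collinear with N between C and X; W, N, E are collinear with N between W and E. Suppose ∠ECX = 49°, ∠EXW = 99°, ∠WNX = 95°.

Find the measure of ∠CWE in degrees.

∠CWE = 63°

1. ∠EWX = 49°  [same arc XE]
2. ∠WEX = 32°  [△WXE]
3. ∠CNW = 85°  [linear pair at N on CX]
4. ∠WCX = 32°  [same arc WX]
5. ∠CWE = 63°  [△CNW]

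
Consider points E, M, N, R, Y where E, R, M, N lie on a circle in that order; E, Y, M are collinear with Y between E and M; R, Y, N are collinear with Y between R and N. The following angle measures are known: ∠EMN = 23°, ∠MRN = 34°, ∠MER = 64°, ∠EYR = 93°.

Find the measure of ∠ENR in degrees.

∠ENR = 59°

1. ∠MEN = 34°  [same arc MN]
2. ∠MYN = 93°  [vertical angles at Y]
3. ∠EYN = 87°  [linear pair at Y on EM]
4. ∠ENR = 59°  [△EYN]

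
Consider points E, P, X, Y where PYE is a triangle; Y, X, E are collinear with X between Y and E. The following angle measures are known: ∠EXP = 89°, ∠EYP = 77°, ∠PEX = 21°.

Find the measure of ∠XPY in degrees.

∠XPY = 12°

1. ∠PXY = 91°  [linear pair at X on YE]
2. ∠PYX = 77°  [X on ray YE]
3. ∠XPY = 12°  [△PYX]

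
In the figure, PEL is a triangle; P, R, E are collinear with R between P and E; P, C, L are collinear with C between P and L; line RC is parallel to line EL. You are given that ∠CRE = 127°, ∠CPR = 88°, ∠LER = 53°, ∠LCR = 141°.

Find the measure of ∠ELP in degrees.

∠ELP = 39°

1. ∠CRP = 53°  [linear pair at R on PE]
2. ∠PCR = 39°  [△PRC]
3. ∠ELP = 39°  [RC∥EL, corresponding at C]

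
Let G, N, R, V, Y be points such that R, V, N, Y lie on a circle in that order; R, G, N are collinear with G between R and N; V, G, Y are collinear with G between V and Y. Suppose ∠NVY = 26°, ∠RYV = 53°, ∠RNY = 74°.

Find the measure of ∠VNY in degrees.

∠VNY = 127°

1. ∠RVY = 74°  [same arc RY]
2. ∠VRY = 53°  [△RVY]
3. ∠VNY = 127°  [cyclic RVNY, opposite ∠R+∠N]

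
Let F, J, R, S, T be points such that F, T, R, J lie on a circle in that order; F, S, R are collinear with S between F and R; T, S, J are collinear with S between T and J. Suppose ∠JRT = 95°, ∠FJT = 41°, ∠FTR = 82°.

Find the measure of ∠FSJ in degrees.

1. ∠JFT = 85°  [cyclic FTRJ, opposite ∠F+∠R]
2. ∠FTJ = 54°  [△FTJ]
3. ∠FJR = 98°  [cyclic FTRJ, opposite ∠T+∠J]
4. ∠FRJ = 54°  [same arc FJ]
5. ∠JFR = 28°  [△FRJ]
6. ∠FSJ = 111°  [△FSJ]

∠FSJ = 111°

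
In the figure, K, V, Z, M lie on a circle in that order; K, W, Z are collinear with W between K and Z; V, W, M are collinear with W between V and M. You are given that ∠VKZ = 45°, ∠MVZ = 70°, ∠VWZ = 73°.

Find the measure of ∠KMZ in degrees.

∠KMZ = 82°

1. ∠KZV = 37°  [△VWZ]
2. ∠KVZ = 98°  [△KVZ]
3. ∠KMZ = 82°  [cyclic KVZM, opposite ∠V+∠M]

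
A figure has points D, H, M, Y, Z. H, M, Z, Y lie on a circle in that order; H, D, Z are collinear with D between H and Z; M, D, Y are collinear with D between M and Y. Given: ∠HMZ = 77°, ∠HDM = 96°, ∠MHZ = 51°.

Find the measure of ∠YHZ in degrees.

∠YHZ = 44°

1. ∠HZM = 52°  [△HMZ]
2. ∠YDZ = 96°  [vertical angles at D]
3. ∠HYM = 52°  [same arc HM]
4. ∠HDY = 84°  [linear pair at D on HZ]
5. ∠YHZ = 44°  [△HDY]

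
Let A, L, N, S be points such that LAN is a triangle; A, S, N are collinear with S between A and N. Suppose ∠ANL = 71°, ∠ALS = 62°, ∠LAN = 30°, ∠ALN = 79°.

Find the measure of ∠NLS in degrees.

1. ∠LNS = 71°  [S on ray NA]
2. ∠LAS = 30°  [S on ray AN]
3. ∠ASL = 88°  [△LAS]
4. ∠LSN = 92°  [linear pair at S on AN]
5. ∠NLS = 17°  [△LSN]

∠NLS = 17°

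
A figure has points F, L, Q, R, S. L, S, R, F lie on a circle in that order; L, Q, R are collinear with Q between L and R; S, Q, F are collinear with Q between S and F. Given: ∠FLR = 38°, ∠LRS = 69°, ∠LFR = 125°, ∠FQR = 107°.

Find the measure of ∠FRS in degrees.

1. ∠FSR = 38°  [same arc RF]
2. ∠FRL = 17°  [△LRF]
3. ∠RFS = 56°  [△RQF]
4. ∠FRS = 86°  [△SRF]

∠FRS = 86°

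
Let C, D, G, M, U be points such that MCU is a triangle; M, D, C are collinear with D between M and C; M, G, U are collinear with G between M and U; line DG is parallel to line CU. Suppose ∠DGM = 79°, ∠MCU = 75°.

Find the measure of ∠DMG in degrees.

1. ∠CUM = 79°  [DG∥CU, corresponding at G]
2. ∠CMU = 26°  [△MCU]
3. ∠DMG = 26°  [D on MC, G on MU]

∠DMG = 26°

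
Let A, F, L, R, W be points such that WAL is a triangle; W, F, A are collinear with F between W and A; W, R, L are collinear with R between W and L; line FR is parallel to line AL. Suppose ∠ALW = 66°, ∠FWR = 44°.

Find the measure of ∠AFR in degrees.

1. ∠FRW = 66°  [FR∥AL, corresponding at R]
2. ∠RFW = 70°  [△WFR]
3. ∠AFR = 110°  [linear pair at F on WA]

∠AFR = 110°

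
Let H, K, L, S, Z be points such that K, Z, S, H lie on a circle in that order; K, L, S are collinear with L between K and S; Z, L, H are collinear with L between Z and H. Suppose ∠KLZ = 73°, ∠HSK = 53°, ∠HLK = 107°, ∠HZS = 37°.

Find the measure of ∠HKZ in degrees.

1. ∠HLS = 73°  [vertical angles at L]
2. ∠SHZ = 54°  [△SLH]
3. ∠HSZ = 89°  [△ZSH]
4. ∠HKZ = 91°  [cyclic KZSH, opposite ∠K+∠S]

∠HKZ = 91°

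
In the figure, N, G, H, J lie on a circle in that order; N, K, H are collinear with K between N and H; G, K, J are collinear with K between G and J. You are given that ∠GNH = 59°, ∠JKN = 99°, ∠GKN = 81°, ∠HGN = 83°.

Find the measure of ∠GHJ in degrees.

∠GHJ = 78°

1. ∠GJH = 59°  [same arc GH]
2. ∠GHN = 38°  [△NGH]
3. ∠GKH = 99°  [vertical angles at K]
4. ∠HGJ = 43°  [△GKH]
5. ∠GHJ = 78°  [△GHJ]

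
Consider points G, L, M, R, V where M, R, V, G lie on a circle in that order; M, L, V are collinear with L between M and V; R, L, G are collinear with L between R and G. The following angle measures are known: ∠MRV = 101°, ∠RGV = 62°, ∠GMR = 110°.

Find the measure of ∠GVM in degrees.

1. ∠MGV = 79°  [cyclic MRVG, opposite ∠R+∠G]
2. ∠GVR = 70°  [cyclic MRVG, opposite ∠M+∠V]
3. ∠GRV = 48°  [△RVG]
4. ∠GMV = 48°  [same arc VG]
5. ∠GVM = 53°  [△MVG]

∠GVM = 53°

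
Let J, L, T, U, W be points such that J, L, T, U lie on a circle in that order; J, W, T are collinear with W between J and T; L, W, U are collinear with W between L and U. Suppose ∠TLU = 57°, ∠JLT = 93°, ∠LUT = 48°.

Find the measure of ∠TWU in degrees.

∠TWU = 96°

1. ∠TJU = 57°  [same arc TU]
2. ∠JUT = 87°  [cyclic JLTU, opposite ∠L+∠U]
3. ∠JTU = 36°  [△JTU]
4. ∠TWU = 96°  [△TWU]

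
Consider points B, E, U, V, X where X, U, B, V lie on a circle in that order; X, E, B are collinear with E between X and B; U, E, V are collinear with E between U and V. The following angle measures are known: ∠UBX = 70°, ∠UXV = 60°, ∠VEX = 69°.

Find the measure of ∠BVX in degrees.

1. ∠UVX = 70°  [same arc XU]
2. ∠VUX = 50°  [△XUV]
3. ∠BXV = 41°  [△XEV]
4. ∠VBX = 50°  [same arc XV]
5. ∠BVX = 89°  [△XBV]

∠BVX = 89°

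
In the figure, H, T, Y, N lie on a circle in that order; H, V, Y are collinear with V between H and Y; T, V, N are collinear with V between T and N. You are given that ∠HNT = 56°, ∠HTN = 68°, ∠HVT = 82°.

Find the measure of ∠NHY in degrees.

∠NHY = 26°

1. ∠HYT = 56°  [same arc HT]
2. ∠TVY = 98°  [linear pair at V on HY]
3. ∠NTY = 26°  [△TVY]
4. ∠NHY = 26°  [same arc YN]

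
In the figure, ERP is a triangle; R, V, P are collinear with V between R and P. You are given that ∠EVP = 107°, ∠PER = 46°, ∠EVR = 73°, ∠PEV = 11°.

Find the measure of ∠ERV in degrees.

1. ∠EPV = 62°  [△EVP]
2. ∠EPR = 62°  [V on ray PR]
3. ∠ERP = 72°  [△ERP]
4. ∠ERV = 72°  [V on ray RP]

∠ERV = 72°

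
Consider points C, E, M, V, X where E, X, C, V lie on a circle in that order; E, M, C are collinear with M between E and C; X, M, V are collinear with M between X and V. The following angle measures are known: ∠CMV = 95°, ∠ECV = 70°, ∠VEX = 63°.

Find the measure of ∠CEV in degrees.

∠CEV = 48°

1. ∠EMV = 85°  [linear pair at M on EC]
2. ∠EXV = 70°  [same arc EV]
3. ∠EVX = 47°  [△EXV]
4. ∠CEV = 48°  [△EMV]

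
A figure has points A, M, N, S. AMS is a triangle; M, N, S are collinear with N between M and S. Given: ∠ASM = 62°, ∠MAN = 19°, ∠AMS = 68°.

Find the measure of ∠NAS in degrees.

∠NAS = 31°

1. ∠ASN = 62°  [N on ray SM]
2. ∠AMN = 68°  [N on ray MS]
3. ∠ANM = 93°  [△AMN]
4. ∠ANS = 87°  [linear pair at N on MS]
5. ∠NAS = 31°  [△ANS]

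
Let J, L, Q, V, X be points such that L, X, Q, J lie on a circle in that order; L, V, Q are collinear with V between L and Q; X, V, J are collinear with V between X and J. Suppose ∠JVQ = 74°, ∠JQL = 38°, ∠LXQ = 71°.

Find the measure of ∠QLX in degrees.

1. ∠LVX = 74°  [vertical angles at V]
2. ∠JXL = 38°  [same arc LJ]
3. ∠QLX = 68°  [△LVX]

∠QLX = 68°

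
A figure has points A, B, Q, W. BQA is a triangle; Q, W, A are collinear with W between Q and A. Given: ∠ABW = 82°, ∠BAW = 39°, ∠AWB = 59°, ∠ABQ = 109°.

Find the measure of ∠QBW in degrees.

1. ∠BAQ = 39°  [W on ray AQ]
2. ∠BWQ = 121°  [linear pair at W on QA]
3. ∠AQB = 32°  [△BQA]
4. ∠BQW = 32°  [W on ray QA]
5. ∠QBW = 27°  [△BQW]

∠QBW = 27°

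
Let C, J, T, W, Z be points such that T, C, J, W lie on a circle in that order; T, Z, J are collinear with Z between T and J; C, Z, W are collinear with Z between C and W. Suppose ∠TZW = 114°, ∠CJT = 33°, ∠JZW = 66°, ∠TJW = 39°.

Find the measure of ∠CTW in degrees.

∠CTW = 108°

1. ∠CWT = 33°  [same arc TC]
2. ∠TCW = 39°  [same arc TW]
3. ∠CTW = 108°  [△TCW]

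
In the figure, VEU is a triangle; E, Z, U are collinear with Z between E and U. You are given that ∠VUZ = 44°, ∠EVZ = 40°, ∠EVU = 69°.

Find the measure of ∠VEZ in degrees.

∠VEZ = 67°

1. ∠EUV = 44°  [Z on ray UE]
2. ∠UEV = 67°  [△VEU]
3. ∠VEZ = 67°  [Z on ray EU]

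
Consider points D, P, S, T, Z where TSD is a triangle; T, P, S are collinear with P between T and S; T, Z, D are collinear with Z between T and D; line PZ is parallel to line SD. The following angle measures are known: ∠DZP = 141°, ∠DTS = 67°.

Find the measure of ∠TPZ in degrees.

∠TPZ = 74°

1. ∠PZT = 39°  [linear pair at Z on TD]
2. ∠PTZ = 67°  [P on TS, Z on TD]
3. ∠TPZ = 74°  [△TPZ]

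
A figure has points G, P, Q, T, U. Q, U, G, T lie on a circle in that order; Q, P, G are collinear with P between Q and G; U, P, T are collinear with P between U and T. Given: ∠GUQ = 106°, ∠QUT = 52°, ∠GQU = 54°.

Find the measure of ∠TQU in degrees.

1. ∠QGU = 20°  [△QUG]
2. ∠QTU = 20°  [same arc QU]
3. ∠TQU = 108°  [△QUT]

∠TQU = 108°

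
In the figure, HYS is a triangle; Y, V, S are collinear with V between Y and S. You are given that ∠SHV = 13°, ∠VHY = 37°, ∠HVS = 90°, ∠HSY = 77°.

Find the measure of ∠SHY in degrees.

1. ∠HVY = 90°  [linear pair at V on YS]
2. ∠HYV = 53°  [△HYV]
3. ∠HYS = 53°  [V on ray YS]
4. ∠SHY = 50°  [△HYS]

∠SHY = 50°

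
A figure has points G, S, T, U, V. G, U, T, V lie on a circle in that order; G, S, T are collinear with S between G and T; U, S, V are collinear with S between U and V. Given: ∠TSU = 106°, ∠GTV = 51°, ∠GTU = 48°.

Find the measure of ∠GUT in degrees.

∠GUT = 77°

1. ∠GSU = 74°  [linear pair at S on GT]
2. ∠GUV = 51°  [same arc GV]
3. ∠TGU = 55°  [△GSU]
4. ∠GUT = 77°  [△GUT]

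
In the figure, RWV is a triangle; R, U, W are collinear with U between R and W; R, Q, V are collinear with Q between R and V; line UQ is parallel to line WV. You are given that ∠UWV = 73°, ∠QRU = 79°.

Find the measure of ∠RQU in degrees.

1. ∠RWV = 73°  [U on ray WR]
2. ∠VRW = 79°  [U on RW, Q on RV]
3. ∠RVW = 28°  [△RWV]
4. ∠RQU = 28°  [UQ∥WV, corresponding at Q]

∠RQU = 28°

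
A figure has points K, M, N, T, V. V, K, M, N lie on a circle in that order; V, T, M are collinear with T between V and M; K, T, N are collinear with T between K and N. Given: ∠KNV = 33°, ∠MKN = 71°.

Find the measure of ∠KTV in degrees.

∠KTV = 104°

1. ∠KMV = 33°  [same arc VK]
2. ∠KTM = 76°  [△KTM]
3. ∠KTV = 104°  [linear pair at T on VM]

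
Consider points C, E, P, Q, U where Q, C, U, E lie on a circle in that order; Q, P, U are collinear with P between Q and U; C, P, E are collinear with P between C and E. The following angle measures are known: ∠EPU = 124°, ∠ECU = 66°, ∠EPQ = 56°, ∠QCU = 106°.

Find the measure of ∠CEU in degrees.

1. ∠EQU = 66°  [same arc UE]
2. ∠QEU = 74°  [cyclic QCUE, opposite ∠C+∠E]
3. ∠EUQ = 40°  [△QUE]
4. ∠CEU = 16°  [△UPE]

∠CEU = 16°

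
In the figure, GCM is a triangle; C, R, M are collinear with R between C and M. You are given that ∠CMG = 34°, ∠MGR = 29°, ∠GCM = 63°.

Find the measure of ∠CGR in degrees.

1. ∠GMR = 34°  [R on ray MC]
2. ∠GRM = 117°  [△GRM]
3. ∠GCR = 63°  [R on ray CM]
4. ∠CRG = 63°  [linear pair at R on CM]
5. ∠CGR = 54°  [△GCR]

∠CGR = 54°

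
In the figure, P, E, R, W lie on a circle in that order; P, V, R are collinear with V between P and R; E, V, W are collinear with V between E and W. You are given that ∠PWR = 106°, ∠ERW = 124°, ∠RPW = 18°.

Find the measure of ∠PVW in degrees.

∠PVW = 94°

1. ∠PRW = 56°  [△PRW]
2. ∠EPW = 56°  [cyclic PERW, opposite ∠P+∠R]
3. ∠PEW = 56°  [same arc PW]
4. ∠EWP = 68°  [△PEW]
5. ∠PVW = 94°  [△PVW]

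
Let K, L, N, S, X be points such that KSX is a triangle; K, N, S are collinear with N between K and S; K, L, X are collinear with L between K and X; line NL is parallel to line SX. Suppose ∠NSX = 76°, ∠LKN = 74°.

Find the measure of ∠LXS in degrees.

1. ∠KSX = 76°  [N on ray SK]
2. ∠SKX = 74°  [N on KS, L on KX]
3. ∠KXS = 30°  [△KSX]
4. ∠LXS = 30°  [L on ray XK]

∠LXS = 30°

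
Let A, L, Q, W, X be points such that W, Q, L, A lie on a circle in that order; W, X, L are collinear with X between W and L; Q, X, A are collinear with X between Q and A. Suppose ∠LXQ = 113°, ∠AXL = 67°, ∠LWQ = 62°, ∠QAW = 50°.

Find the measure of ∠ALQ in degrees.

1. ∠QXW = 67°  [linear pair at X on WL]
2. ∠AQW = 51°  [△WXQ]
3. ∠AWQ = 79°  [△WQA]
4. ∠ALQ = 101°  [cyclic WQLA, opposite ∠W+∠L]

∠ALQ = 101°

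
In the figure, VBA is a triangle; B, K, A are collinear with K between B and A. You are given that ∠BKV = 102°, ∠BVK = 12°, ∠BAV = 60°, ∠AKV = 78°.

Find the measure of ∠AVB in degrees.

∠AVB = 54°

1. ∠KBV = 66°  [△VBK]
2. ∠ABV = 66°  [K on ray BA]
3. ∠AVB = 54°  [△VBA]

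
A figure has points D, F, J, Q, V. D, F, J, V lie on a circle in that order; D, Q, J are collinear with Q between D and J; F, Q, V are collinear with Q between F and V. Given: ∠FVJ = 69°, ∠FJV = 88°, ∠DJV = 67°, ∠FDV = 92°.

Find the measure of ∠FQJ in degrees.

∠FQJ = 136°

1. ∠FDJ = 69°  [same arc FJ]
2. ∠DFV = 67°  [same arc DV]
3. ∠DQF = 44°  [△DQF]
4. ∠FQJ = 136°  [linear pair at Q on DJ]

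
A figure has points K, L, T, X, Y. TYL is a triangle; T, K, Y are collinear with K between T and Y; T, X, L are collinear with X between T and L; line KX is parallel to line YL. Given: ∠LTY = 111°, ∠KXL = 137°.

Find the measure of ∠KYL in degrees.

∠KYL = 26°

1. ∠KTX = 111°  [K on TY, X on TL]
2. ∠KXT = 43°  [linear pair at X on TL]
3. ∠TKX = 26°  [△TKX]
4. ∠XKY = 154°  [linear pair at K on TY]
5. ∠KYL = 26°  [KX∥YL, co-interior at Y–K]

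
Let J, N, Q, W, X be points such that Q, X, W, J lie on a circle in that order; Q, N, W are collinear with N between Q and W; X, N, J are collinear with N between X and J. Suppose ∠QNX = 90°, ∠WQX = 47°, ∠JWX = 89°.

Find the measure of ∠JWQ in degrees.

1. ∠JNW = 90°  [vertical angles at N]
2. ∠WJX = 47°  [same arc XW]
3. ∠JWQ = 43°  [△WNJ]

∠JWQ = 43°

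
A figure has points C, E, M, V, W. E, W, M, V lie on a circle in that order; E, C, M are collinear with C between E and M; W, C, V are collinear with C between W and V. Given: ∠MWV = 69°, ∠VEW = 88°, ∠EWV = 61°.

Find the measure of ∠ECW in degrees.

∠ECW = 100°

1. ∠VMW = 92°  [cyclic EWMV, opposite ∠E+∠M]
2. ∠EMV = 61°  [same arc EV]
3. ∠MVW = 19°  [△WMV]
4. ∠MCV = 100°  [△MCV]
5. ∠ECW = 100°  [vertical angles at C]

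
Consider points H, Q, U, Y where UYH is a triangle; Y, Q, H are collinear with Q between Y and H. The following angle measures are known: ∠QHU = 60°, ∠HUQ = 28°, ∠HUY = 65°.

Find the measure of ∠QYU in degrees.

∠QYU = 55°

1. ∠UHY = 60°  [Q on ray HY]
2. ∠HYU = 55°  [△UYH]
3. ∠QYU = 55°  [Q on ray YH]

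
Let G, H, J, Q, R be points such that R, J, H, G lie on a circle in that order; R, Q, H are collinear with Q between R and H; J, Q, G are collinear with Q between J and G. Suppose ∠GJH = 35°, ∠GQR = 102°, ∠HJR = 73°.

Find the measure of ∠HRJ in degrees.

1. ∠GRH = 35°  [same arc HG]
2. ∠HQJ = 102°  [vertical angles at Q]
3. ∠HGR = 107°  [cyclic RJHG, opposite ∠J+∠G]
4. ∠GHR = 38°  [△RHG]
5. ∠JQR = 78°  [linear pair at Q on RH]
6. ∠GJR = 38°  [same arc RG]
7. ∠HRJ = 64°  [△RQJ]

∠HRJ = 64°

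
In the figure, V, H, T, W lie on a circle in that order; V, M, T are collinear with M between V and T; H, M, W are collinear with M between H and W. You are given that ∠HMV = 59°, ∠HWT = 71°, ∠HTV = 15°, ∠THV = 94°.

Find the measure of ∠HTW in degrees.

∠HTW = 65°

1. ∠HMT = 121°  [linear pair at M on VT]
2. ∠THW = 44°  [△HMT]
3. ∠HTW = 65°  [△HTW]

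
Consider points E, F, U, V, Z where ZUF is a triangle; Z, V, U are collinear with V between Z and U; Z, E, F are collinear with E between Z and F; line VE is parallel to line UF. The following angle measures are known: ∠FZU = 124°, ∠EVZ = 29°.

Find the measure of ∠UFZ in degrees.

∠UFZ = 27°

1. ∠EZV = 124°  [V on ZU, E on ZF]
2. ∠VEZ = 27°  [△ZVE]
3. ∠UFZ = 27°  [VE∥UF, corresponding at E]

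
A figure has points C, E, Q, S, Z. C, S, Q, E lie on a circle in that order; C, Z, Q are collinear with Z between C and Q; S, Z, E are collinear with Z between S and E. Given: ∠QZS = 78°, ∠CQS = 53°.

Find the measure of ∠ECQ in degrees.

∠ECQ = 49°

1. ∠CZE = 78°  [vertical angles at Z]
2. ∠CES = 53°  [same arc CS]
3. ∠ECQ = 49°  [△CZE]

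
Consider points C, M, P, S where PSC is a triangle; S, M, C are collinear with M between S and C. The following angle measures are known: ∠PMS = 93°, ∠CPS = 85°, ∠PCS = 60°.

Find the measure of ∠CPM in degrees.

1. ∠CMP = 87°  [linear pair at M on SC]
2. ∠MCP = 60°  [M on ray CS]
3. ∠CPM = 33°  [△PMC]

∠CPM = 33°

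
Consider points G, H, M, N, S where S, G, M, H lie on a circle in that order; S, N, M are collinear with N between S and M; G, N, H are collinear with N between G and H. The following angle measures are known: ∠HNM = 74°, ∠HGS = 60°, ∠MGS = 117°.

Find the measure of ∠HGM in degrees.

∠HGM = 57°

1. ∠GNS = 74°  [vertical angles at N]
2. ∠GSM = 46°  [△SNG]
3. ∠GMS = 17°  [△SGM]
4. ∠GNM = 106°  [linear pair at N on SM]
5. ∠HGM = 57°  [△GNM]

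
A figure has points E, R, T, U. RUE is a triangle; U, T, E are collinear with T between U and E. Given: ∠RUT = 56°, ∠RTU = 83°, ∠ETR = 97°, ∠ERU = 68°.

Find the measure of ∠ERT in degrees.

1. ∠EUR = 56°  [T on ray UE]
2. ∠REU = 56°  [△RUE]
3. ∠RET = 56°  [T on ray EU]
4. ∠ERT = 27°  [△RTE]

∠ERT = 27°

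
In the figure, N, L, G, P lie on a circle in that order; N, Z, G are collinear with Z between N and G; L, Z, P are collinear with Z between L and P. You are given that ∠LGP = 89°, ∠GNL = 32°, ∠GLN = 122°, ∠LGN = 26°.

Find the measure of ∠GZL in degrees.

∠GZL = 95°

1. ∠GPL = 32°  [same arc LG]
2. ∠GLP = 59°  [△LGP]
3. ∠GZL = 95°  [△LZG]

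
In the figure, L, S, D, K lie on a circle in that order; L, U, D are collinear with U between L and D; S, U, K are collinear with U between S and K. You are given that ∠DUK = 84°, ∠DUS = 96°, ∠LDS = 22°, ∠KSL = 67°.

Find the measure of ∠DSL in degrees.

1. ∠LUS = 84°  [vertical angles at U]
2. ∠DLS = 29°  [△LUS]
3. ∠DSL = 129°  [△LSD]

∠DSL = 129°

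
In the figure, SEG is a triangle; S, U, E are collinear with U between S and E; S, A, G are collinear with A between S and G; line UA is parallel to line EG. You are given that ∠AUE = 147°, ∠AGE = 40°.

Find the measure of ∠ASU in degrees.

1. ∠AUS = 33°  [linear pair at U on SE]
2. ∠EGS = 40°  [A on ray GS]
3. ∠GES = 33°  [UA∥EG, corresponding at U]
4. ∠ESG = 107°  [△SEG]
5. ∠ASU = 107°  [U on SE, A on SG]

∠ASU = 107°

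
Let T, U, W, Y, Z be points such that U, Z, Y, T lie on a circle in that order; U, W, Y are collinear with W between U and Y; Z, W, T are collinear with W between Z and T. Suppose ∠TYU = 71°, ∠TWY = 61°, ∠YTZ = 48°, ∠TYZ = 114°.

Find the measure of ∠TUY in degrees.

∠TUY = 18°

1. ∠TZU = 71°  [same arc UT]
2. ∠TWU = 119°  [linear pair at W on UY]
3. ∠TUZ = 66°  [cyclic UZYT, opposite ∠U+∠Y]
4. ∠UTZ = 43°  [△UZT]
5. ∠TUY = 18°  [△UWT]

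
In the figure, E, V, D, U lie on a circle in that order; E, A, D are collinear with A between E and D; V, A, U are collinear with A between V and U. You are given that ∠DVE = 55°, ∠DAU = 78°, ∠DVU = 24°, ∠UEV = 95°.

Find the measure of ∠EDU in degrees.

∠EDU = 31°

1. ∠DUE = 125°  [cyclic EVDU, opposite ∠V+∠U]
2. ∠DEU = 24°  [same arc DU]
3. ∠EDU = 31°  [△EDU]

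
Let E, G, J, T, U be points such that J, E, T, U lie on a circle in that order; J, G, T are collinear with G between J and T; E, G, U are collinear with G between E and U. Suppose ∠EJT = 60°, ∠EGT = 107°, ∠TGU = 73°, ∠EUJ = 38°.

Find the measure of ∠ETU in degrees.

∠ETU = 85°

1. ∠EUT = 60°  [same arc ET]
2. ∠ETJ = 38°  [same arc JE]
3. ∠TEU = 35°  [△EGT]
4. ∠ETU = 85°  [△ETU]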